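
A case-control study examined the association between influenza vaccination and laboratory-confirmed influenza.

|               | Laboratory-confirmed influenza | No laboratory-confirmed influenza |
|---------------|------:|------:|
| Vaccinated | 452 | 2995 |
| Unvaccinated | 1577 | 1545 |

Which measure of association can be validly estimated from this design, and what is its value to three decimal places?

Cells: a = 452, b = 2995, c = 1577, d = 1545.
This is a case-control study: participants were sampled on outcome status, so risks in the source population cannot be estimated directly — relative risk is not valid here. The odds ratio is the appropriate measure.
OR = (a·d)/(b·c) = (452 × 1545) / (2995 × 1577) = 698340 / 4723115 = 0.14786

0.148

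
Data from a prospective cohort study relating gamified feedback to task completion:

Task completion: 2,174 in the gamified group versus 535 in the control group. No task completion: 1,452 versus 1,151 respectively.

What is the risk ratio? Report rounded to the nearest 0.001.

1.889

From the description: a = 2174, b = 1452, c = 535, d = 1151.
Risk in exposed = 2174/3626 = 0.59956; risk in unexposed = 535/1686 = 0.31732.
RR = 0.59956 / 0.31732 = 1.88945
The risk among the exposed is 1.89 times that among the unexposed.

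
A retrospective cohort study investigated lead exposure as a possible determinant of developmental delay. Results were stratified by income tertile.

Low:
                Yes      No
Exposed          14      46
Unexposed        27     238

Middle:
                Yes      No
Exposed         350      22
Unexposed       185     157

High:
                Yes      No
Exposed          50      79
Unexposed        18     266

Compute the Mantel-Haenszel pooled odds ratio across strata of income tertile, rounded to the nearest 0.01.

9.21

OR_MH = Σ(aᵢdᵢ/nᵢ) / Σ(bᵢcᵢ/nᵢ), where nᵢ is the stratum total.
Stratum 1 (Low): n = 325; a·d/n = 14·238/325 = 10.2523; b·c/n = 46·27/325 = 3.8215
Stratum 2 (Middle): n = 714; a·d/n = 350·157/714 = 76.9608; b·c/n = 22·185/714 = 5.7003
Stratum 3 (High): n = 413; a·d/n = 50·266/413 = 32.2034; b·c/n = 79·18/413 = 3.4431
OR_MH = (10.2523 + 76.9608 + 32.2034) / (3.8215 + 5.7003 + 3.4431) = 119.4165 / 12.9649 = 9.21074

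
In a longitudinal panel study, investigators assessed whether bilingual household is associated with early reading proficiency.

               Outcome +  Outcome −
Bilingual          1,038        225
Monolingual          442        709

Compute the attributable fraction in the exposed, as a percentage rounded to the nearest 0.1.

53.3

Cells: a = 1038, b = 225, c = 442, d = 709.
Risk in exposed = 1038/1263 = 0.82185; risk in unexposed = 442/1151 = 0.38401.
RR = 0.82185/0.38401 = 2.14016
AR% = (RR − 1)/RR × 100 = (2.14016 − 1)/2.14016 × 100 = 53.2746%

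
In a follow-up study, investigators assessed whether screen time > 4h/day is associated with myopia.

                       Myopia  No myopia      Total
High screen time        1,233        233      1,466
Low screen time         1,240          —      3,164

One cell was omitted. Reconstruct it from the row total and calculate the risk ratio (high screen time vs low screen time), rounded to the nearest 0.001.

2.146

The missing cell is in the unexposed row: 3164 − 1240 = 1924.
So a = 1233, b = 233, c = 1240, d = 1924.
RR = [a/(a+b)] / [c/(c+d)] = (1233/1466) / (1240/3164) = 0.84106/0.39191 = 2.14607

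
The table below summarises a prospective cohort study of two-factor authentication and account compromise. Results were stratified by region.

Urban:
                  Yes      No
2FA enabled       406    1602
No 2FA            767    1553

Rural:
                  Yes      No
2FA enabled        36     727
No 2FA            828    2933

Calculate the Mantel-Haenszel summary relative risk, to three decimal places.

RR_MH = Σ(aᵢ·n₀ᵢ/nᵢ) / Σ(cᵢ·n₁ᵢ/nᵢ), with n₁ᵢ = aᵢ+bᵢ (exposed), n₀ᵢ = cᵢ+dᵢ (unexposed), nᵢ = n₁ᵢ+n₀ᵢ.
Stratum 1 (Urban): n₁ = 2008, n₀ = 2320, n = 4328; a·n₀/n = 406·2320/4328 = 217.6340; c·n₁/n = 767·2008/4328 = 355.8540
Stratum 2 (Rural): n₁ = 763, n₀ = 3761, n = 4524; a·n₀/n = 36·3761/4524 = 29.9284; c·n₁/n = 828·763/4524 = 139.6472
RR_MH = (217.6340 + 29.9284) / (355.8540 + 139.6472) = 247.5624 / 495.5012 = 0.49962

0.500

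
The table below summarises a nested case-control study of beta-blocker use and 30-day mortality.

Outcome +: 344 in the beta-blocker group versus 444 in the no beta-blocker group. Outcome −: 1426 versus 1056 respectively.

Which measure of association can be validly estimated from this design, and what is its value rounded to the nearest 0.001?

From the description: a = 344, b = 1426, c = 444, d = 1056.
This is a nested case-control study: participants were sampled on outcome status, so risks in the source population cannot be estimated directly — relative risk is not valid here. The odds ratio is the appropriate measure.
OR = (a·d)/(b·c) = (344 × 1056) / (1426 × 444) = 363264 / 633144 = 0.57375

0.574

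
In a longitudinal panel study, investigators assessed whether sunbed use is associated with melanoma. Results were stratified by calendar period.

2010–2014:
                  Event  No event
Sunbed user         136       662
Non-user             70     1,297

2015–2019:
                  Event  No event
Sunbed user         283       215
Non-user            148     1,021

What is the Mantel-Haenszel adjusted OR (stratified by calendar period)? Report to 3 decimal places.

OR_MH = Σ(aᵢdᵢ/nᵢ) / Σ(bᵢcᵢ/nᵢ), where nᵢ is the stratum total.
Stratum 1 (2010–2014): n = 2165; a·d/n = 136·1297/2165 = 81.4744; b·c/n = 662·70/2165 = 21.4042
Stratum 2 (2015–2019): n = 1667; a·d/n = 283·1021/1667 = 173.3311; b·c/n = 215·148/1667 = 19.0882
OR_MH = (81.4744 + 173.3311) / (21.4042 + 19.0882) = 254.8055 / 40.4923 = 6.29268

6.293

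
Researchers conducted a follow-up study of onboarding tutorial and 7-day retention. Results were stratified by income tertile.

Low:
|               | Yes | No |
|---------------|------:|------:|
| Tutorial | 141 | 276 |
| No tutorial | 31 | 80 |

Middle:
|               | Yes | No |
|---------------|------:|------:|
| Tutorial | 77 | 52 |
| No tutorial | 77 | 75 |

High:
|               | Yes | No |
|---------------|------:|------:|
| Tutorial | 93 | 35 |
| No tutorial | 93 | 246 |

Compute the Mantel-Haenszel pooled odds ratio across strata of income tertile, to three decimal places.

OR_MH = Σ(aᵢdᵢ/nᵢ) / Σ(bᵢcᵢ/nᵢ), where nᵢ is the stratum total.
Stratum 1 (Low): n = 528; a·d/n = 141·80/528 = 21.3636; b·c/n = 276·31/528 = 16.2045
Stratum 2 (Middle): n = 281; a·d/n = 77·75/281 = 20.5516; b·c/n = 52·77/281 = 14.2491
Stratum 3 (High): n = 467; a·d/n = 93·246/467 = 48.9893; b·c/n = 35·93/467 = 6.9700
OR_MH = (21.3636 + 20.5516 + 48.9893) / (16.2045 + 14.2491 + 6.9700) = 90.9045 / 37.4237 = 2.42906

2.429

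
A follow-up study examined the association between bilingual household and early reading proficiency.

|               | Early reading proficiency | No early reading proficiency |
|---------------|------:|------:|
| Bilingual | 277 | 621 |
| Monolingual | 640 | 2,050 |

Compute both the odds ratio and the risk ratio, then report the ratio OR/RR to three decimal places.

Cells: a = 277, b = 621, c = 640, d = 2050.
OR = (277·2050)/(621·640) = 567850/397440 = 1.42877
Risk in exposed = 277/898 = 0.30846; risk in unexposed = 640/2690 = 0.23792; RR = 1.29651
OR/RR = 1.42877 / 1.29651 = 1.10201
The outcome is not rare, so the OR lies further from 1 than the RR.

1.102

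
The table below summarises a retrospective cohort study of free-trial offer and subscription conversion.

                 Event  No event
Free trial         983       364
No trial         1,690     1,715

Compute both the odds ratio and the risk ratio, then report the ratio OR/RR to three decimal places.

Cells: a = 983, b = 364, c = 1690, d = 1715.
OR = (983·1715)/(364·1690) = 1685845/615160 = 2.74050
Risk in exposed = 983/1347 = 0.72977; risk in unexposed = 1690/3405 = 0.49633; RR = 1.47034
OR/RR = 2.74050 / 1.47034 = 1.86386
The outcome is not rare, so the OR lies further from 1 than the RR.

1.864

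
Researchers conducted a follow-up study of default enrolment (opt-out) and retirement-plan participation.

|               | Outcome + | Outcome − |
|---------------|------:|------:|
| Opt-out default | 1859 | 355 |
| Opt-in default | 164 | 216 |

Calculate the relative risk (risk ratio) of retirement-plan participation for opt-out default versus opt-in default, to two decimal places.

Cells: a = 1859, b = 355, c = 164, d = 216.
Risk in exposed = 1859/2214 = 0.83966; risk in unexposed = 164/380 = 0.43158.
RR = 0.83966 / 0.43158 = 1.94555
The risk among the exposed is 1.95 times that among the unexposed.

1.95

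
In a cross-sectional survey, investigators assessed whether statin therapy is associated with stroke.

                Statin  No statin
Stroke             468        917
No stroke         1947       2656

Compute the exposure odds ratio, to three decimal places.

Reading the table with exposure as columns: a = 468 (Statin, case), b = 1947 (Statin, non-case), c = 917 (No statin, case), d = 2656.
OR = (a·d)/(b·c) = (468 × 2656) / (1947 × 917) = 1243008 / 1785399 = 0.69621
Exposure is associated with lower odds of stroke (OR = 0.70 < 1).

0.696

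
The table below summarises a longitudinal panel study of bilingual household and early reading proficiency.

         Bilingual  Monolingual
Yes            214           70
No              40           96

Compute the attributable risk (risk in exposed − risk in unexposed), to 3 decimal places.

0.421

Reading the table with exposure as columns: a = 214 (Bilingual, case), b = 40 (Bilingual, non-case), c = 70 (Monolingual, case), d = 96.
Risk in exposed = 214/254 = 0.842520; risk in unexposed = 70/166 = 0.421687.
Risk difference = 0.842520 − 0.421687 = 0.420833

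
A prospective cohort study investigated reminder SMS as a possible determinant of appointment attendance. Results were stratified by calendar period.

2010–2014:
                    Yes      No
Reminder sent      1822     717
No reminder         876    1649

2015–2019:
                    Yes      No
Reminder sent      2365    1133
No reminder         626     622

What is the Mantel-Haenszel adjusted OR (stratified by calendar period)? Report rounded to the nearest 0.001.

OR_MH = Σ(aᵢdᵢ/nᵢ) / Σ(bᵢcᵢ/nᵢ), where nᵢ is the stratum total.
Stratum 1 (2010–2014): n = 5064; a·d/n = 1822·1649/5064 = 593.3013; b·c/n = 717·876/5064 = 124.0308
Stratum 2 (2015–2019): n = 4746; a·d/n = 2365·622/4746 = 309.9515; b·c/n = 1133·626/4746 = 149.4433
OR_MH = (593.3013 + 309.9515) / (124.0308 + 149.4433) = 903.2529 / 273.4741 = 3.30288

3.303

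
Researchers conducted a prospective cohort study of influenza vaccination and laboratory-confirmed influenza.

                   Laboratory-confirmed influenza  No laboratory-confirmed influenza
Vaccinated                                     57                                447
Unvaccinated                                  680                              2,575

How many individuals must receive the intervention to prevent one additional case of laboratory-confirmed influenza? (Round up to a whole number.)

Risk in treated group = 57/504 = 0.11310; risk in control = 680/3255 = 0.20891.
Absolute risk reduction = 0.20891 − 0.11310 = 0.09581
NNT = 1 / ARR = 1 / 0.09581 = 10.437 → round up → 11

11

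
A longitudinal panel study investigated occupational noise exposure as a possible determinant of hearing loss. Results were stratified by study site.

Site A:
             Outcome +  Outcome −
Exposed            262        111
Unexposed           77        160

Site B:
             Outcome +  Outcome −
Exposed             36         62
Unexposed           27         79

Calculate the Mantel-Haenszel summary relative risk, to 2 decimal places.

2.01

RR_MH = Σ(aᵢ·n₀ᵢ/nᵢ) / Σ(cᵢ·n₁ᵢ/nᵢ), with n₁ᵢ = aᵢ+bᵢ (exposed), n₀ᵢ = cᵢ+dᵢ (unexposed), nᵢ = n₁ᵢ+n₀ᵢ.
Stratum 1 (Site A): n₁ = 373, n₀ = 237, n = 610; a·n₀/n = 262·237/610 = 101.7934; c·n₁/n = 77·373/610 = 47.0836
Stratum 2 (Site B): n₁ = 98, n₀ = 106, n = 204; a·n₀/n = 36·106/204 = 18.7059; c·n₁/n = 27·98/204 = 12.9706
RR_MH = (101.7934 + 18.7059) / (47.0836 + 12.9706) = 120.4993 / 60.0542 = 2.00651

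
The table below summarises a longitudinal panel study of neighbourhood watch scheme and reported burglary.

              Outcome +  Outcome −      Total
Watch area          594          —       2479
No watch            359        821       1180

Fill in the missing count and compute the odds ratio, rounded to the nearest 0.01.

The missing cell is in the exposed row: 2479 − 594 = 1885.
So a = 594, b = 1885, c = 359, d = 821.
OR = (a·d)/(b·c) = (594 × 821) / (1885 × 359) = 487674 / 676715 = 0.72065

0.72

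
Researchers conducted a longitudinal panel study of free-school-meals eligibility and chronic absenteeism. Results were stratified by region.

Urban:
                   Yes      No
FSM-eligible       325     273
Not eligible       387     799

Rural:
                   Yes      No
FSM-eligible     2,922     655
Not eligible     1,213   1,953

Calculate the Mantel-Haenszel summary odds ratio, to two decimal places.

5.60

OR_MH = Σ(aᵢdᵢ/nᵢ) / Σ(bᵢcᵢ/nᵢ), where nᵢ is the stratum total.
Stratum 1 (Urban): n = 1784; a·d/n = 325·799/1784 = 145.5577; b·c/n = 273·387/1784 = 59.2214
Stratum 2 (Rural): n = 6743; a·d/n = 2922·1953/6743 = 846.3097; b·c/n = 655·1213/6743 = 117.8281
OR_MH = (145.5577 + 846.3097) / (59.2214 + 117.8281) = 991.8674 / 177.0495 = 5.60220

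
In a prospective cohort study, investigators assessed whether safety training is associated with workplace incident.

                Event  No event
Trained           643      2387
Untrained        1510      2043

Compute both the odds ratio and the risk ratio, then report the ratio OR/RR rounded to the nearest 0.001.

Cells: a = 643, b = 2387, c = 1510, d = 2043.
OR = (643·2043)/(2387·1510) = 1313649/3604370 = 0.36446
Risk in exposed = 643/3030 = 0.21221; risk in unexposed = 1510/3553 = 0.42499; RR = 0.49933
OR/RR = 0.36446 / 0.49933 = 0.72990
The outcome is not rare, so the OR lies further from 1 than the RR.

0.730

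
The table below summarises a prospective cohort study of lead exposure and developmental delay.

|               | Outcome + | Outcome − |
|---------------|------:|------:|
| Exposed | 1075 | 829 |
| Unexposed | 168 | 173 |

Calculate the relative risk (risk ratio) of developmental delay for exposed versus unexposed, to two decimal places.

1.15

Cells: a = 1075, b = 829, c = 168, d = 173.
Risk in exposed = 1075/1904 = 0.56460; risk in unexposed = 168/341 = 0.49267.
RR = 0.56460 / 0.49267 = 1.14601
The risk among the exposed is 1.15 times that among the unexposed.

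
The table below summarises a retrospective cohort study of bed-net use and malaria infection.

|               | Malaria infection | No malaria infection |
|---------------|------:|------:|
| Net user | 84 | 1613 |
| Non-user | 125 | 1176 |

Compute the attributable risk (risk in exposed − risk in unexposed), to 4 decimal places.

Cells: a = 84, b = 1613, c = 125, d = 1176.
Risk in exposed = 84/1697 = 0.049499; risk in unexposed = 125/1301 = 0.096080.
Risk difference = 0.049499 − 0.096080 = -0.046581

-0.0466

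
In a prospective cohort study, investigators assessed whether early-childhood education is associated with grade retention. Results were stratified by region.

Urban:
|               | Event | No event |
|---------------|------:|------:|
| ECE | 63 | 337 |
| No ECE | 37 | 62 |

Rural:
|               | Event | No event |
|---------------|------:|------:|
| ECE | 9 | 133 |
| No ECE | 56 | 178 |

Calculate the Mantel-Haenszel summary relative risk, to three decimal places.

0.356

RR_MH = Σ(aᵢ·n₀ᵢ/nᵢ) / Σ(cᵢ·n₁ᵢ/nᵢ), with n₁ᵢ = aᵢ+bᵢ (exposed), n₀ᵢ = cᵢ+dᵢ (unexposed), nᵢ = n₁ᵢ+n₀ᵢ.
Stratum 1 (Urban): n₁ = 400, n₀ = 99, n = 499; a·n₀/n = 63·99/499 = 12.4990; c·n₁/n = 37·400/499 = 29.6593
Stratum 2 (Rural): n₁ = 142, n₀ = 234, n = 376; a·n₀/n = 9·234/376 = 5.6011; c·n₁/n = 56·142/376 = 21.1489
RR_MH = (12.4990 + 5.6011) / (29.6593 + 21.1489) = 18.1001 / 50.8083 = 0.35624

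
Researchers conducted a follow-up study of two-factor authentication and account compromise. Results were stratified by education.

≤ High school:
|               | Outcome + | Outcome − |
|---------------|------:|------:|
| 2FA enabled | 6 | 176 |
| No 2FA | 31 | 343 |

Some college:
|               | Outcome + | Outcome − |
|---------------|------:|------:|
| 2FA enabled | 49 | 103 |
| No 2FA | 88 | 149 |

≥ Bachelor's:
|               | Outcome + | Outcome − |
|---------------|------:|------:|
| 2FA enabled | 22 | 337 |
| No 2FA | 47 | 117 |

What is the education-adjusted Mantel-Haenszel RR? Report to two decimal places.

RR_MH = Σ(aᵢ·n₀ᵢ/nᵢ) / Σ(cᵢ·n₁ᵢ/nᵢ), with n₁ᵢ = aᵢ+bᵢ (exposed), n₀ᵢ = cᵢ+dᵢ (unexposed), nᵢ = n₁ᵢ+n₀ᵢ.
Stratum 1 (≤ High school): n₁ = 182, n₀ = 374, n = 556; a·n₀/n = 6·374/556 = 4.0360; c·n₁/n = 31·182/556 = 10.1475
Stratum 2 (Some college): n₁ = 152, n₀ = 237, n = 389; a·n₀/n = 49·237/389 = 29.8535; c·n₁/n = 88·152/389 = 34.3856
Stratum 3 (≥ Bachelor's): n₁ = 359, n₀ = 164, n = 523; a·n₀/n = 22·164/523 = 6.8987; c·n₁/n = 47·359/523 = 32.2620
RR_MH = (4.0360 + 29.8535 + 6.8987) / (10.1475 + 34.3856 + 32.2620) = 40.7881 / 76.7950 = 0.53113

0.53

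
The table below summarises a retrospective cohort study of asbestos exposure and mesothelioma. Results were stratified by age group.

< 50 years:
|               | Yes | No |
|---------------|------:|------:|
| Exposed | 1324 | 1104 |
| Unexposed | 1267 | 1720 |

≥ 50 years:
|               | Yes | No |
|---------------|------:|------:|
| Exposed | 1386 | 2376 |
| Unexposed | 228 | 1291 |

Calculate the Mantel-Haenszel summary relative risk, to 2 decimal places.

RR_MH = Σ(aᵢ·n₀ᵢ/nᵢ) / Σ(cᵢ·n₁ᵢ/nᵢ), with n₁ᵢ = aᵢ+bᵢ (exposed), n₀ᵢ = cᵢ+dᵢ (unexposed), nᵢ = n₁ᵢ+n₀ᵢ.
Stratum 1 (< 50 years): n₁ = 2428, n₀ = 2987, n = 5415; a·n₀/n = 1324·2987/5415 = 730.3394; c·n₁/n = 1267·2428/5415 = 568.1027
Stratum 2 (≥ 50 years): n₁ = 3762, n₀ = 1519, n = 5281; a·n₀/n = 1386·1519/5281 = 398.6620; c·n₁/n = 228·3762/5281 = 162.4192
RR_MH = (730.3394 + 398.6620) / (568.1027 + 162.4192) = 1129.0014 / 730.5219 = 1.54547

1.55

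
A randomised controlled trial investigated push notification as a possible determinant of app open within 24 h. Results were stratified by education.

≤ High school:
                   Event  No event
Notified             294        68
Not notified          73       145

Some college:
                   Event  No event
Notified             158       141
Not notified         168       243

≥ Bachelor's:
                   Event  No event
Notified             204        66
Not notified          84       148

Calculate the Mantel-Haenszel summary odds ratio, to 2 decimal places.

3.54

OR_MH = Σ(aᵢdᵢ/nᵢ) / Σ(bᵢcᵢ/nᵢ), where nᵢ is the stratum total.
Stratum 1 (≤ High school): n = 580; a·d/n = 294·145/580 = 73.5000; b·c/n = 68·73/580 = 8.5586
Stratum 2 (Some college): n = 710; a·d/n = 158·243/710 = 54.0761; b·c/n = 141·168/710 = 33.3634
Stratum 3 (≥ Bachelor's): n = 502; a·d/n = 204·148/502 = 60.1434; b·c/n = 66·84/502 = 11.0438
OR_MH = (73.5000 + 54.0761 + 60.1434) / (8.5586 + 33.3634 + 11.0438) = 187.7195 / 52.9658 = 3.54416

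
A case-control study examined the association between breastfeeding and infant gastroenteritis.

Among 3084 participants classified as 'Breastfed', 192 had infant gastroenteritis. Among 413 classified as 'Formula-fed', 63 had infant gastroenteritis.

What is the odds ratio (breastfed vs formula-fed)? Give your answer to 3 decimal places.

From the description: a = 192, b = 2892, c = 63, d = 350.
OR = (a·d)/(b·c) = (192 × 350) / (2892 × 63) = 67200 / 182196 = 0.36883
Exposure is associated with lower odds of infant gastroenteritis (OR = 0.37 < 1).

0.369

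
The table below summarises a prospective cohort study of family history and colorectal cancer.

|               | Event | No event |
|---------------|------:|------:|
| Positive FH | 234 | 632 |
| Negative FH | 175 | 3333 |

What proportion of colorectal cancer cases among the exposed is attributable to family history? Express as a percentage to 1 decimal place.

Cells: a = 234, b = 632, c = 175, d = 3333.
Risk in exposed = 234/866 = 0.27021; risk in unexposed = 175/3508 = 0.04989.
RR = 0.27021/0.04989 = 5.41651
AR% = (RR − 1)/RR × 100 = (5.41651 − 1)/5.41651 × 100 = 81.5379%

81.5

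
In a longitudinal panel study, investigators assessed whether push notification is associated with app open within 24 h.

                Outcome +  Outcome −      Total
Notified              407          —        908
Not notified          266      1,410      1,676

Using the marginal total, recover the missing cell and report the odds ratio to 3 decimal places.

The missing cell is in the exposed row: 908 − 407 = 501.
So a = 407, b = 501, c = 266, d = 1410.
OR = (a·d)/(b·c) = (407 × 1410) / (501 × 266) = 573870 / 133266 = 4.30620

4.306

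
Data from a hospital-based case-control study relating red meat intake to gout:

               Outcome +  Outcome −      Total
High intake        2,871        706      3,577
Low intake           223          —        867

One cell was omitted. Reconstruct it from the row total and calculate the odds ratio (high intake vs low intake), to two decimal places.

The missing cell is in the unexposed row: 867 − 223 = 644.
So a = 2871, b = 706, c = 223, d = 644.
OR = (a·d)/(b·c) = (2871 × 644) / (706 × 223) = 1848924 / 157438 = 11.74382

11.74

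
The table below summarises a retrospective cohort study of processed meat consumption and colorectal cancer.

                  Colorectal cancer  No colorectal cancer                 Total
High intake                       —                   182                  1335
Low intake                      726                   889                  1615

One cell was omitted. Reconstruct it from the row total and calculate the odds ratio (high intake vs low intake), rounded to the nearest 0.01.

7.76

The missing cell is in the exposed row: 1335 − 182 = 1153.
So a = 1153, b = 182, c = 726, d = 889.
OR = (a·d)/(b·c) = (1153 × 889) / (182 × 726) = 1025017 / 132132 = 7.75752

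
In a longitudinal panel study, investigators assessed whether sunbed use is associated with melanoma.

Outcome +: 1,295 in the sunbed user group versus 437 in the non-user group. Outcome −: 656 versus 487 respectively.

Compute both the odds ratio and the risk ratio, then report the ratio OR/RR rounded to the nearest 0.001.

1.568

From the description: a = 1295, b = 656, c = 437, d = 487.
OR = (1295·487)/(656·437) = 630665/286672 = 2.19995
Risk in exposed = 1295/1951 = 0.66376; risk in unexposed = 437/924 = 0.47294; RR = 1.40347
OR/RR = 2.19995 / 1.40347 = 1.56751
The outcome is not rare, so the OR lies further from 1 than the RR.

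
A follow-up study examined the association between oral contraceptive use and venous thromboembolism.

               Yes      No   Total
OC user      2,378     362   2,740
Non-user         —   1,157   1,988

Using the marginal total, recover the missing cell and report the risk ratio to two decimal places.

The missing cell is in the unexposed row: 1988 − 1157 = 831.
So a = 2378, b = 362, c = 831, d = 1157.
RR = [a/(a+b)] / [c/(c+d)] = (2378/2740) / (831/1988) = 0.86788/0.41801 = 2.07624

2.08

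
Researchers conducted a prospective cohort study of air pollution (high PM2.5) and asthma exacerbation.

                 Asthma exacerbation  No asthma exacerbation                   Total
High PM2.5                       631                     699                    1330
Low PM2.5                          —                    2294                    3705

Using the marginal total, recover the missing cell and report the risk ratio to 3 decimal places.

The missing cell is in the unexposed row: 3705 − 2294 = 1411.
So a = 631, b = 699, c = 1411, d = 2294.
RR = [a/(a+b)] / [c/(c+d)] = (631/1330) / (1411/3705) = 0.47444/0.38084 = 1.24577

1.246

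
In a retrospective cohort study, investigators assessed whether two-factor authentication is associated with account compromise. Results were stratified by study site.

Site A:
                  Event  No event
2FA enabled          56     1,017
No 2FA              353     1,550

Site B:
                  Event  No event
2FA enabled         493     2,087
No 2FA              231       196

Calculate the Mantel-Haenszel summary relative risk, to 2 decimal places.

0.33

RR_MH = Σ(aᵢ·n₀ᵢ/nᵢ) / Σ(cᵢ·n₁ᵢ/nᵢ), with n₁ᵢ = aᵢ+bᵢ (exposed), n₀ᵢ = cᵢ+dᵢ (unexposed), nᵢ = n₁ᵢ+n₀ᵢ.
Stratum 1 (Site A): n₁ = 1073, n₀ = 1903, n = 2976; a·n₀/n = 56·1903/2976 = 35.8091; c·n₁/n = 353·1073/2976 = 127.2745
Stratum 2 (Site B): n₁ = 2580, n₀ = 427, n = 3007; a·n₀/n = 493·427/3007 = 70.0070; c·n₁/n = 231·2580/3007 = 198.1975
RR_MH = (35.8091 + 70.0070) / (127.2745 + 198.1975) = 105.8161 / 325.4721 = 0.32512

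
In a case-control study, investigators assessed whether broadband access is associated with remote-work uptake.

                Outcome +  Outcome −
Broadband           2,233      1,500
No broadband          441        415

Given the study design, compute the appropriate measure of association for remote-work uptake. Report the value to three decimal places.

Cells: a = 2233, b = 1500, c = 441, d = 415.
This is a case-control study: participants were sampled on outcome status, so risks in the source population cannot be estimated directly — relative risk is not valid here. The odds ratio is the appropriate measure.
OR = (a·d)/(b·c) = (2233 × 415) / (1500 × 441) = 926695 / 661500 = 1.40090

1.401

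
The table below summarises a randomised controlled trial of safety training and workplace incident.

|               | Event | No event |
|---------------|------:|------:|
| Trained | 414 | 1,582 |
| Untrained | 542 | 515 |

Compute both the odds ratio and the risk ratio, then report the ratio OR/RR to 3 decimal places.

0.615

Cells: a = 414, b = 1582, c = 542, d = 515.
OR = (414·515)/(1582·542) = 213210/857444 = 0.24866
Risk in exposed = 414/1996 = 0.20741; risk in unexposed = 542/1057 = 0.51277; RR = 0.40450
OR/RR = 0.24866 / 0.40450 = 0.61473
The outcome is not rare, so the OR lies further from 1 than the RR.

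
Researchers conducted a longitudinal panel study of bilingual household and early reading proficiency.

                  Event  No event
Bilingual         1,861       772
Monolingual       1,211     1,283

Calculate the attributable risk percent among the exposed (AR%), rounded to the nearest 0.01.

Cells: a = 1861, b = 772, c = 1211, d = 1283.
Risk in exposed = 1861/2633 = 0.70680; risk in unexposed = 1211/2494 = 0.48557.
RR = 0.70680/0.48557 = 1.45562
AR% = (RR − 1)/RR × 100 = (1.45562 − 1)/1.45562 × 100 = 31.3007%

31.30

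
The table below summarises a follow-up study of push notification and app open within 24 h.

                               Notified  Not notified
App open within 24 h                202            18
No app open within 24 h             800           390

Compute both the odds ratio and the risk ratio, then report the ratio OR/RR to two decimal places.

1.20

Reading the table with exposure as columns: a = 202 (Notified, case), b = 800 (Notified, non-case), c = 18 (Not notified, case), d = 390.
OR = (202·390)/(800·18) = 78780/14400 = 5.47083
Risk in exposed = 202/1002 = 0.20160; risk in unexposed = 18/408 = 0.04412; RR = 4.56953
OR/RR = 5.47083 / 4.56953 = 1.19724
The outcome is not rare, so the OR lies further from 1 than the RR.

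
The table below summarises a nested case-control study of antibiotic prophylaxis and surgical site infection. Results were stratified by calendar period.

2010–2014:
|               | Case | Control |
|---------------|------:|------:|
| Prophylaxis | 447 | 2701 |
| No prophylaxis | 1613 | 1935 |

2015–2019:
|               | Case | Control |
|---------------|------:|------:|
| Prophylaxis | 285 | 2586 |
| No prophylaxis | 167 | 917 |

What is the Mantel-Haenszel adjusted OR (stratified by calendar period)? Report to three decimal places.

0.257

OR_MH = Σ(aᵢdᵢ/nᵢ) / Σ(bᵢcᵢ/nᵢ), where nᵢ is the stratum total.
Stratum 1 (2010–2014): n = 6696; a·d/n = 447·1935/6696 = 129.1734; b·c/n = 2701·1613/6696 = 650.6441
Stratum 2 (2015–2019): n = 3955; a·d/n = 285·917/3955 = 66.0796; b·c/n = 2586·167/3955 = 109.1939
OR_MH = (129.1734 + 66.0796) / (650.6441 + 109.1939) = 195.2530 / 759.8380 = 0.25697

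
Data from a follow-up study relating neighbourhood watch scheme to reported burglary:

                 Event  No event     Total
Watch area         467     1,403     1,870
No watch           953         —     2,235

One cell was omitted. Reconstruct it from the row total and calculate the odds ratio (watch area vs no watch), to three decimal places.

0.448

The missing cell is in the unexposed row: 2235 − 953 = 1282.
So a = 467, b = 1403, c = 953, d = 1282.
OR = (a·d)/(b·c) = (467 × 1282) / (1403 × 953) = 598694 / 1337059 = 0.44777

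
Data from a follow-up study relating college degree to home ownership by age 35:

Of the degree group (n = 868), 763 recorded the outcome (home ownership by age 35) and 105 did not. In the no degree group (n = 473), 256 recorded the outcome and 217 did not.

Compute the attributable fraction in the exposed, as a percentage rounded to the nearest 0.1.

From the description: a = 763, b = 105, c = 256, d = 217.
Risk in exposed = 763/868 = 0.87903; risk in unexposed = 256/473 = 0.54123.
RR = 0.87903/0.54123 = 1.62415
AR% = (RR − 1)/RR × 100 = (1.62415 − 1)/1.62415 × 100 = 38.4293%

38.4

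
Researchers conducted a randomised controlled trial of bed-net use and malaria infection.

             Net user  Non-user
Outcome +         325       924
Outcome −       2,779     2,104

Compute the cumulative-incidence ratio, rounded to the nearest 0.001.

0.343

Reading the table with exposure as columns: a = 325 (Net user, case), b = 2779 (Net user, non-case), c = 924 (Non-user, case), d = 2104.
Risk in exposed = 325/3104 = 0.10470; risk in unexposed = 924/3028 = 0.30515.
RR = 0.10470 / 0.30515 = 0.34312
The risk is 66% lower among the exposed than among the unexposed.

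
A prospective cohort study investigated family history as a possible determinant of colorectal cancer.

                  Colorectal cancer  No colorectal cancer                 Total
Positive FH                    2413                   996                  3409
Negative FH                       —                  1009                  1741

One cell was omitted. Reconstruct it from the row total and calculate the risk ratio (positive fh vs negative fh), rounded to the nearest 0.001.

1.684

The missing cell is in the unexposed row: 1741 − 1009 = 732.
So a = 2413, b = 996, c = 732, d = 1009.
RR = [a/(a+b)] / [c/(c+d)] = (2413/3409) / (732/1741) = 0.70783/0.42045 = 1.68352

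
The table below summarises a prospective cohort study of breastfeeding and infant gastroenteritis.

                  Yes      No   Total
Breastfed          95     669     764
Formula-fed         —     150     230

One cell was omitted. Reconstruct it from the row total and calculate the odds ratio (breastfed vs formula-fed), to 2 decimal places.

The missing cell is in the unexposed row: 230 − 150 = 80.
So a = 95, b = 669, c = 80, d = 150.
OR = (a·d)/(b·c) = (95 × 150) / (669 × 80) = 14250 / 53520 = 0.26626

0.27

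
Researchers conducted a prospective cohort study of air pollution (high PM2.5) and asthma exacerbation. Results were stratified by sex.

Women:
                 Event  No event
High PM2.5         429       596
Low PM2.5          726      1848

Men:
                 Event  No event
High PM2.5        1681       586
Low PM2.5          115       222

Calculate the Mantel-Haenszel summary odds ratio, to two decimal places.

OR_MH = Σ(aᵢdᵢ/nᵢ) / Σ(bᵢcᵢ/nᵢ), where nᵢ is the stratum total.
Stratum 1 (Women): n = 3599; a·d/n = 429·1848/3599 = 220.2812; b·c/n = 596·726/3599 = 120.2267
Stratum 2 (Men): n = 2604; a·d/n = 1681·222/2604 = 143.3111; b·c/n = 586·115/2604 = 25.8794
OR_MH = (220.2812 + 143.3111) / (120.2267 + 25.8794) = 363.5922 / 146.1061 = 2.48855

2.49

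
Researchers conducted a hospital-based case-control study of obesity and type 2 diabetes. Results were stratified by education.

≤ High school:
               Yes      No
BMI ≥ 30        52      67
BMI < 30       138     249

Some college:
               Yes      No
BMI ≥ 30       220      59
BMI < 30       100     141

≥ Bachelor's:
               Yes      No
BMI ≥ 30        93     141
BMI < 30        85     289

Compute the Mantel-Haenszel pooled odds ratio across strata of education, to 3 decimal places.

2.624

OR_MH = Σ(aᵢdᵢ/nᵢ) / Σ(bᵢcᵢ/nᵢ), where nᵢ is the stratum total.
Stratum 1 (≤ High school): n = 506; a·d/n = 52·249/506 = 25.5889; b·c/n = 67·138/506 = 18.2727
Stratum 2 (Some college): n = 520; a·d/n = 220·141/520 = 59.6538; b·c/n = 59·100/520 = 11.3462
Stratum 3 (≥ Bachelor's): n = 608; a·d/n = 93·289/608 = 44.2056; b·c/n = 141·85/608 = 19.7122
OR_MH = (25.5889 + 59.6538 + 44.2056) / (18.2727 + 11.3462 + 19.7122) = 129.4484 / 49.3311 = 2.62407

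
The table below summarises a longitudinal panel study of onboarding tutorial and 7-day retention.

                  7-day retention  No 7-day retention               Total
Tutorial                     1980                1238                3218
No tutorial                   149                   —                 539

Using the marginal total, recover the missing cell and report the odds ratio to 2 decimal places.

The missing cell is in the unexposed row: 539 − 149 = 390.
So a = 1980, b = 1238, c = 149, d = 390.
OR = (a·d)/(b·c) = (1980 × 390) / (1238 × 149) = 772200 / 184462 = 4.18623

4.19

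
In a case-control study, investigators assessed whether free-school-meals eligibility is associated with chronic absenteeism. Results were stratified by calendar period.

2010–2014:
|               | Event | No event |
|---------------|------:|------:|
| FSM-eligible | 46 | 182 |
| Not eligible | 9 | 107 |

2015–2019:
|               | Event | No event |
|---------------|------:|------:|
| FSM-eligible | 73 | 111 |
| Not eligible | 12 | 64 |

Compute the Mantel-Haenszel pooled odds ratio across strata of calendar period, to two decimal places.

3.27

OR_MH = Σ(aᵢdᵢ/nᵢ) / Σ(bᵢcᵢ/nᵢ), where nᵢ is the stratum total.
Stratum 1 (2010–2014): n = 344; a·d/n = 46·107/344 = 14.3081; b·c/n = 182·9/344 = 4.7616
Stratum 2 (2015–2019): n = 260; a·d/n = 73·64/260 = 17.9692; b·c/n = 111·12/260 = 5.1231
OR_MH = (14.3081 + 17.9692) / (4.7616 + 5.1231) = 32.2774 / 9.8847 = 3.26539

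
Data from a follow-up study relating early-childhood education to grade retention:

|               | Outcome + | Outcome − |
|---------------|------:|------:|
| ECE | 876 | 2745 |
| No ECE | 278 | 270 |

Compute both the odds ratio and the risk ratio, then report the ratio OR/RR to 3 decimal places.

0.650

Cells: a = 876, b = 2745, c = 278, d = 270.
OR = (876·270)/(2745·278) = 236520/763110 = 0.30994
Risk in exposed = 876/3621 = 0.24192; risk in unexposed = 278/548 = 0.50730; RR = 0.47688
OR/RR = 0.30994 / 0.47688 = 0.64993
The outcome is not rare, so the OR lies further from 1 than the RR.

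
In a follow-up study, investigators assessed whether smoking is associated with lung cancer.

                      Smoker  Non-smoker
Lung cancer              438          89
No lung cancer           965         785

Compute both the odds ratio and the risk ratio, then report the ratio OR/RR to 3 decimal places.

Reading the table with exposure as columns: a = 438 (Smoker, case), b = 965 (Smoker, non-case), c = 89 (Non-smoker, case), d = 785.
OR = (438·785)/(965·89) = 343830/85885 = 4.00338
Risk in exposed = 438/1403 = 0.31219; risk in unexposed = 89/874 = 0.10183; RR = 3.06576
OR/RR = 4.00338 / 3.06576 = 1.30584
The outcome is not rare, so the OR lies further from 1 than the RR.

1.306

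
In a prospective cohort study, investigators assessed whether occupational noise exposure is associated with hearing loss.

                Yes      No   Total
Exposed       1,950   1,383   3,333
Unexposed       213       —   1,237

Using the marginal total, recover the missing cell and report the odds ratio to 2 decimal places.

The missing cell is in the unexposed row: 1237 − 213 = 1024.
So a = 1950, b = 1383, c = 213, d = 1024.
OR = (a·d)/(b·c) = (1950 × 1024) / (1383 × 213) = 1996800 / 294579 = 6.77849

6.78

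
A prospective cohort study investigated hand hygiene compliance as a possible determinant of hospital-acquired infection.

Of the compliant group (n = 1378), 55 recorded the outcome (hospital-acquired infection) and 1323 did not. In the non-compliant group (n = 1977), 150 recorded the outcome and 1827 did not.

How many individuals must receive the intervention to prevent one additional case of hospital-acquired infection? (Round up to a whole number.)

Risk in treated group = 55/1378 = 0.03991; risk in control = 150/1977 = 0.07587.
Absolute risk reduction = 0.07587 − 0.03991 = 0.03596
NNT = 1 / ARR = 1 / 0.03596 = 27.809 → round up → 28

28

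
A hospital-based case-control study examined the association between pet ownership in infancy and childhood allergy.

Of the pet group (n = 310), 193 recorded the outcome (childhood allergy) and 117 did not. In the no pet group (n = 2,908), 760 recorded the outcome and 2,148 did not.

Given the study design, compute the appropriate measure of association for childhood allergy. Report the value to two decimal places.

From the description: a = 193, b = 117, c = 760, d = 2148.
This is a hospital-based case-control study: participants were sampled on outcome status, so risks in the source population cannot be estimated directly — relative risk is not valid here. The odds ratio is the appropriate measure.
OR = (a·d)/(b·c) = (193 × 2148) / (117 × 760) = 414564 / 88920 = 4.66221

4.66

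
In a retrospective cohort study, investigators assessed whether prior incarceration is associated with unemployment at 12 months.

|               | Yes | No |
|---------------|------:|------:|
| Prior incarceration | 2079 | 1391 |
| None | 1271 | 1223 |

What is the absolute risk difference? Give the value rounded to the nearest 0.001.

0.090

Cells: a = 2079, b = 1391, c = 1271, d = 1223.
Risk in exposed = 2079/3470 = 0.599135; risk in unexposed = 1271/2494 = 0.509623.
Risk difference = 0.599135 − 0.509623 = 0.089512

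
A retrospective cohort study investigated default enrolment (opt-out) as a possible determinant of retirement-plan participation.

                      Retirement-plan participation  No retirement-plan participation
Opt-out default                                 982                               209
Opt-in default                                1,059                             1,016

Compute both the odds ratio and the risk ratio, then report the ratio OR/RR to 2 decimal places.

2.79

Cells: a = 982, b = 209, c = 1059, d = 1016.
OR = (982·1016)/(209·1059) = 997712/221331 = 4.50778
Risk in exposed = 982/1191 = 0.82452; risk in unexposed = 1059/2075 = 0.51036; RR = 1.61556
OR/RR = 4.50778 / 1.61556 = 2.79024
The outcome is not rare, so the OR lies further from 1 than the RR.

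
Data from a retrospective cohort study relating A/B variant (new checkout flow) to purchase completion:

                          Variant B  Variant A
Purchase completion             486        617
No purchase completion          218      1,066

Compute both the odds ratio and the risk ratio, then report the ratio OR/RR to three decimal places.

Reading the table with exposure as columns: a = 486 (Variant B, case), b = 218 (Variant B, non-case), c = 617 (Variant A, case), d = 1066.
OR = (486·1066)/(218·617) = 518076/134506 = 3.85169
Risk in exposed = 486/704 = 0.69034; risk in unexposed = 617/1683 = 0.36661; RR = 1.88305
OR/RR = 3.85169 / 1.88305 = 2.04545
The outcome is not rare, so the OR lies further from 1 than the RR.

2.045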